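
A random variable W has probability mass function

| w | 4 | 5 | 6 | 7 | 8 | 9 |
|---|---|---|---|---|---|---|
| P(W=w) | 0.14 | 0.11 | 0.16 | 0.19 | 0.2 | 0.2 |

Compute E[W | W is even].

6.24

P(W is even) = 0.14 + 0.16 + 0.2 = 0.5.
E[W | W is even] = [4·0.14 + 6·0.16 + 8·0.2] / 0.5
 = 3.12 / 0.5
 = 156/25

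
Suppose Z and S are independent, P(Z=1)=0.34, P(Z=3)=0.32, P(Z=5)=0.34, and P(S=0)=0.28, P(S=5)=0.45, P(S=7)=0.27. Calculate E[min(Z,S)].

2.16

E[min(Z,S)] = Σ_z Σ_s min(z,s) · P(Z=z)P(S=s)
 = 0·0.0952 + 1·0.153 + 1·0.0918 + 0·0.0896 + 3·0.144 + 3·0.0864 + 0·0.0952 + 5·0.153 + 5·0.0918
 = 0 + 0.153 + 0.0918 + 0 + 0.432 + 0.2592 + 0 + 0.765 + 0.459
 = 2.16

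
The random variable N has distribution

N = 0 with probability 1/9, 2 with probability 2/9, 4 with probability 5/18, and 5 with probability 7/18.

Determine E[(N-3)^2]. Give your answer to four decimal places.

3.0556

E[(N-3)^2] = Σ (n-3)^2·P(N=n)
 = 9·1/9 + 1·2/9 + 1·5/18 + 4·7/18
 = 1 + 2/9 + 5/18 + 14/9
 = 55/18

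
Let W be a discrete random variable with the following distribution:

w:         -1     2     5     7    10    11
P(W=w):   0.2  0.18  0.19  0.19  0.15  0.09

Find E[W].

4.93

E[W] = Σ w·P(W=w)
 = (-1)·0.2 + 2·0.18 + 5·0.19 + 7·0.19 + 10·0.15 + 11·0.09
 = (-0.2) + 0.36 + 0.95 + 1.33 + 1.5 + 0.99
 = 4.93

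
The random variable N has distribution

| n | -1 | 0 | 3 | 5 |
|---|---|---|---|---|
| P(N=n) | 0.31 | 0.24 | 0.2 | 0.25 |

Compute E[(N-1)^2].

E[(N-1)^2] = Σ (n-1)^2·P(N=n)
 = 4·0.31 + 1·0.24 + 4·0.2 + 16·0.25
 = 1.24 + 0.24 + 0.8 + 4
 = 6.28

6.28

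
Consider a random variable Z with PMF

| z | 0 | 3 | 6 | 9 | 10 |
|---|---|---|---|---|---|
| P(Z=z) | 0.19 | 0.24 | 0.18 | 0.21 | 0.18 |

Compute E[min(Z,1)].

E[min(Z,1)] = Σ min(z,1)·P(Z=z)
 = 0·0.19 + 1·0.24 + 1·0.18 + 1·0.21 + 1·0.18
 = 0 + 0.24 + 0.18 + 0.21 + 0.18
 = 0.81

0.81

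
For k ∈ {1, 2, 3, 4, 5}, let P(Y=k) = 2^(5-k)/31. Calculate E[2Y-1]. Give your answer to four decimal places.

2.6774

E[2Y-1] = Σ (2y-1)·P(Y=y)
 = 1·16/31 + 3·8/31 + 5·4/31 + 7·2/31 + 9·1/31
 = 16/31 + 24/31 + 20/31 + 14/31 + 9/31
 = 83/31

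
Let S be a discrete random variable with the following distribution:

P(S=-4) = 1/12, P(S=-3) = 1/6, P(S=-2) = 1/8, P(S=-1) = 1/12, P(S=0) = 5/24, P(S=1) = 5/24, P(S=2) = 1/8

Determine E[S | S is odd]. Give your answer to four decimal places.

P(S is odd) = 1/6 + 1/12 + 5/24 = 11/24.
E[S | S is odd] = [(-3)·1/6 + (-1)·1/12 + 1·5/24] / (11/24)
 = -3/8 / (11/24)
 = -9/11

-0.8182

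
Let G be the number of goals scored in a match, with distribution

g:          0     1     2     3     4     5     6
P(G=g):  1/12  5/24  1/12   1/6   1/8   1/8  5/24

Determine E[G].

E[G] = Σ g·P(G=g)
 = 0·1/12 + 1·5/24 + 2·1/12 + 3·1/6 + 4·1/8 + 5·1/8 + 6·5/24
 = 0 + 5/24 + 1/6 + 1/2 + 1/2 + 5/8 + 5/4
 = 13/4

3.25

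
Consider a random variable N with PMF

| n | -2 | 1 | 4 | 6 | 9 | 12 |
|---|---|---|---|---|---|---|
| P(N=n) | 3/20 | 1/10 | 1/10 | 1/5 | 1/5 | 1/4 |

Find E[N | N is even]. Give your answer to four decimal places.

6.1429

P(N is even) = 3/20 + 1/10 + 1/5 + 1/4 = 7/10.
E[N | N is even] = [(-2)·3/20 + 4·1/10 + 6·1/5 + 12·1/4] / (7/10)
 = 43/10 / (7/10)
 = 43/7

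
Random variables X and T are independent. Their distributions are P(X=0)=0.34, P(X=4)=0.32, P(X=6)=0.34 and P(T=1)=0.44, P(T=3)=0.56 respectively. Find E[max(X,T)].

4.0408

E[max(X,T)] = Σ_x Σ_t max(x,t) · P(X=x)P(T=t)
 = 1·0.1496 + 3·0.1904 + 4·0.1408 + 4·0.1792 + 6·0.1496 + 6·0.1904
 = 0.1496 + 0.5712 + 0.5632 + 0.7168 + 0.8976 + 1.1424
 = 4.0408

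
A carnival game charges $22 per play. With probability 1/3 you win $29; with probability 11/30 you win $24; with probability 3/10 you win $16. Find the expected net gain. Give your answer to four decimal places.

E[payout] = 29·1/3 + 24·11/30 + 16·3/10
 = 29/3 + 44/5 + 24/5
 = 349/15
Net = 349/15 - 22 = 19/15

1.2667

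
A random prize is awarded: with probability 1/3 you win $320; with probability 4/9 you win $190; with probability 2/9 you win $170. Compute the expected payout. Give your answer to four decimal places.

E[payout] = 320·1/3 + 190·4/9 + 170·2/9
 = 320/3 + 760/9 + 340/9
 = 2060/9

228.8889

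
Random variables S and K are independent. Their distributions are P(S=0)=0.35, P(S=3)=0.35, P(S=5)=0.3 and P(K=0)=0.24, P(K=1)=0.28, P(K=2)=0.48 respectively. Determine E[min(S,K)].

E[min(S,K)] = Σ_s Σ_k min(s,k) · P(S=s)P(K=k)
 = 0·0.084 + 0·0.098 + 0·0.168 + 0·0.084 + 1·0.098 + 2·0.168 + 0·0.072 + 1·0.084 + 2·0.144
 = 0 + 0 + 0 + 0 + 0.098 + 0.336 + 0 + 0.084 + 0.288
 = 0.806

0.806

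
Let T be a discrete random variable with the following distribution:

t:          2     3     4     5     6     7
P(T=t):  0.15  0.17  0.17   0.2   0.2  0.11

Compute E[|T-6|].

1.76

E[|T-6|] = Σ |t-6|·P(T=t)
 = 4·0.15 + 3·0.17 + 2·0.17 + 1·0.2 + 0·0.2 + 1·0.11
 = 0.6 + 0.51 + 0.34 + 0.2 + 0 + 0.11
 = 1.76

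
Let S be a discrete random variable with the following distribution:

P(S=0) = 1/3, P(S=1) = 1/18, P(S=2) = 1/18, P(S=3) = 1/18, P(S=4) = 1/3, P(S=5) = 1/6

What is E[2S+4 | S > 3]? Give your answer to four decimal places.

12.6667

P(S > 3) = 1/3 + 1/6 = 1/2.
E[2S+4 | S > 3] = [12·1/3 + 14·1/6] / (1/2)
 = 19/3 / (1/2)
 = 38/3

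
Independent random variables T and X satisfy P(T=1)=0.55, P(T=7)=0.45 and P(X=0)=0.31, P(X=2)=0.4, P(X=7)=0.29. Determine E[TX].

E[TX] = Σ_t Σ_x tx · P(T=t)P(X=x)
 = 0·0.1705 + 2·0.22 + 7·0.1595 + 0·0.1395 + 14·0.18 + 49·0.1305
 = 0 + 0.44 + 1.1165 + 0 + 2.52 + 6.3945
 = 10.471

10.471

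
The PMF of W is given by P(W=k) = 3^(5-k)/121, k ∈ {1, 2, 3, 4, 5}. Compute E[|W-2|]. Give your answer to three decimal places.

E[|W-2|] = Σ |w-2|·P(W=w)
 = 1·81/121 + 0·27/121 + 1·9/121 + 2·3/121 + 3·1/121
 = 81/121 + 0 + 9/121 + 6/121 + 3/121
 = 9/11

0.818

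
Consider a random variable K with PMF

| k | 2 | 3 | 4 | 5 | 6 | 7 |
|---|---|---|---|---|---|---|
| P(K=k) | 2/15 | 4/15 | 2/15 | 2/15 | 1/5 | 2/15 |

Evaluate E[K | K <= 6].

4

P(K <= 6) = 2/15 + 4/15 + 2/15 + 2/15 + 1/5 = 13/15.
E[K | K <= 6] = [2·2/15 + 3·4/15 + 4·2/15 + 5·2/15 + 6·1/5] / (13/15)
 = 52/15 / (13/15)
 = 4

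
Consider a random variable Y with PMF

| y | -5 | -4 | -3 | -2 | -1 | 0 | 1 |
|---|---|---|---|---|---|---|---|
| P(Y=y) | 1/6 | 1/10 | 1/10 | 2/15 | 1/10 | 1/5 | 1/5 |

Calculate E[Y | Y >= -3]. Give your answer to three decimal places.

-0.636

P(Y >= -3) = 1/10 + 2/15 + 1/10 + 1/5 + 1/5 = 11/15.
E[Y | Y >= -3] = [(-3)·1/10 + (-2)·2/15 + (-1)·1/10 + 0·1/5 + 1·1/5] / (11/15)
 = -7/15 / (11/15)
 = -7/11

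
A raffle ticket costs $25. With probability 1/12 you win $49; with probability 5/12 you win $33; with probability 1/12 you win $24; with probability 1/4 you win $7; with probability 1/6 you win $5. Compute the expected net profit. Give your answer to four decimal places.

-2.5833

E[payout] = 49·1/12 + 33·5/12 + 24·1/12 + 7·1/4 + 5·1/6
 = 49/12 + 55/4 + 2 + 7/4 + 5/6
 = 269/12
Net = 269/12 - 25 = -31/12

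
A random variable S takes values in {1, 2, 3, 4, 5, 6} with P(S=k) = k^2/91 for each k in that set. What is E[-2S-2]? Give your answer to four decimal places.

-11.6923

E[-2S-2] = Σ (-2s-2)·P(S=s)
 = (-4)·1/91 + (-6)·4/91 + (-8)·9/91 + (-10)·16/91 + (-12)·25/91 + (-14)·36/91
 = (-4/91) + (-24/91) + (-72/91) + (-160/91) + (-300/91) + (-72/13)
 = -152/13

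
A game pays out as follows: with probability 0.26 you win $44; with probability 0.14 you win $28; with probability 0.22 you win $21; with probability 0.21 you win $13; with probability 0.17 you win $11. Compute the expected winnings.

E[payout] = 44·0.26 + 28·0.14 + 21·0.22 + 13·0.21 + 11·0.17
 = 11.44 + 3.92 + 4.62 + 2.73 + 1.87
 = 24.58

24.58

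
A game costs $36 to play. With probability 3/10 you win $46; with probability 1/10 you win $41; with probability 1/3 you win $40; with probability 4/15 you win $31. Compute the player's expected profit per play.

3.5

E[payout] = 46·3/10 + 41·1/10 + 40·1/3 + 31·4/15
 = 69/5 + 41/10 + 40/3 + 124/15
 = 79/2
Net = 79/2 - 36 = 7/2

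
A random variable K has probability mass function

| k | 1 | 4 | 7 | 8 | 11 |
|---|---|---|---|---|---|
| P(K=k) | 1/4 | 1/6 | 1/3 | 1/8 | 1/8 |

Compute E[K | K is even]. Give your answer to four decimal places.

P(K is even) = 1/6 + 1/8 = 7/24.
E[K | K is even] = [4·1/6 + 8·1/8] / (7/24)
 = 5/3 / (7/24)
 = 40/7

5.7143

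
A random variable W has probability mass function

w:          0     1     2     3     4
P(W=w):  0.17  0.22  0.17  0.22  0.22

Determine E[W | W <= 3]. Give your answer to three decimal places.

1.564

P(W <= 3) = 0.17 + 0.22 + 0.17 + 0.22 = 0.78.
E[W | W <= 3] = [0·0.17 + 1·0.22 + 2·0.17 + 3·0.22] / 0.78
 = 1.22 / 0.78
 = 61/39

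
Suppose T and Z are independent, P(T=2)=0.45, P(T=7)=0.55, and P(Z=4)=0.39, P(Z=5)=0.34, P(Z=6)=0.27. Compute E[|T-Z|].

E[|T-Z|] = Σ_t Σ_z |t-z| · P(T=t)P(Z=z)
 = 2·0.1755 + 3·0.153 + 4·0.1215 + 3·0.2145 + 2·0.187 + 1·0.1485
 = 0.351 + 0.459 + 0.486 + 0.6435 + 0.374 + 0.1485
 = 2.462

2.462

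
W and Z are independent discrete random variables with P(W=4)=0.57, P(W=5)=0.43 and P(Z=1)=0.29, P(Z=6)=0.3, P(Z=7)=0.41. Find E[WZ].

E[WZ] = Σ_w Σ_z wz · P(W=w)P(Z=z)
 = 4·0.1653 + 24·0.171 + 28·0.2337 + 5·0.1247 + 30·0.129 + 35·0.1763
 = 0.6612 + 4.104 + 6.5436 + 0.6235 + 3.87 + 6.1705
 = 21.9728

21.9728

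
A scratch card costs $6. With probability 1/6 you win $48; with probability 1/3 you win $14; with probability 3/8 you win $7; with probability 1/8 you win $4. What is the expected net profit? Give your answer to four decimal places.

9.7917

E[payout] = 48·1/6 + 14·1/3 + 7·3/8 + 4·1/8
 = 8 + 14/3 + 21/8 + 1/2
 = 379/24
Net = 379/24 - 6 = 235/24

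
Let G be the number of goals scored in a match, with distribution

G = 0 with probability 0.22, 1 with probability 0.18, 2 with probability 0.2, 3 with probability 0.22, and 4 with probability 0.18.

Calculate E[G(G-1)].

3.88

E[G(G-1)] = Σ g(g-1)·P(G=g)
 = 0·0.22 + 0·0.18 + 2·0.2 + 6·0.22 + 12·0.18
 = 0 + 0 + 0.4 + 1.32 + 2.16
 = 3.88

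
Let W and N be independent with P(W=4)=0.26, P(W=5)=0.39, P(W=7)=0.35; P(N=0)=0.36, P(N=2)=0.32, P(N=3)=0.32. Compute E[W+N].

7.04

E[W+N] = Σ_w Σ_n (w+n) · P(W=w)P(N=n)
 = 4·0.0936 + 6·0.0832 + 7·0.0832 + 5·0.1404 + 7·0.1248 + 8·0.1248 + 7·0.126 + 9·0.112 + 10·0.112
 = 0.3744 + 0.4992 + 0.5824 + 0.702 + 0.8736 + 0.9984 + 0.882 + 1.008 + 1.12
 = 7.04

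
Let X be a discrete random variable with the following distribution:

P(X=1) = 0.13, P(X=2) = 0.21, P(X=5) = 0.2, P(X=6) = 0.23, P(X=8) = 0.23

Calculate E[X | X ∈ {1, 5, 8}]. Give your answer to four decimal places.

5.3036

P(X ∈ {1, 5, 8}) = 0.13 + 0.2 + 0.23 = 0.56.
E[X | X ∈ {1, 5, 8}] = [1·0.13 + 5·0.2 + 8·0.23] / 0.56
 = 2.97 / 0.56
 = 297/56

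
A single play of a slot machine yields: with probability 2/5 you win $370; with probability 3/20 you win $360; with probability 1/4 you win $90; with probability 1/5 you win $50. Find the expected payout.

E[payout] = 370·2/5 + 360·3/20 + 90·1/4 + 50·1/5
 = 148 + 54 + 45/2 + 10
 = 469/2

234.5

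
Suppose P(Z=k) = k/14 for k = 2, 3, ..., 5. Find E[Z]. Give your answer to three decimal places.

E[Z] = Σ z·P(Z=z)
 = 2·1/7 + 3·3/14 + 4·2/7 + 5·5/14
 = 2/7 + 9/14 + 8/7 + 25/14
 = 27/7

3.857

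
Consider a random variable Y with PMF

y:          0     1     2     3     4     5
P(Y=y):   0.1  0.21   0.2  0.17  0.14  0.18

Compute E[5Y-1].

E[5Y-1] = Σ (5y-1)·P(Y=y)
 = (-1)·0.1 + 4·0.21 + 9·0.2 + 14·0.17 + 19·0.14 + 24·0.18
 = (-0.1) + 0.84 + 1.8 + 2.38 + 2.66 + 4.32
 = 11.9

11.9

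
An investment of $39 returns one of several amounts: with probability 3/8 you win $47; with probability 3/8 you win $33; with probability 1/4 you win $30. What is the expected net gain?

E[payout] = 47·3/8 + 33·3/8 + 30·1/4
 = 141/8 + 99/8 + 15/2
 = 75/2
Net = 75/2 - 39 = -3/2

-1.5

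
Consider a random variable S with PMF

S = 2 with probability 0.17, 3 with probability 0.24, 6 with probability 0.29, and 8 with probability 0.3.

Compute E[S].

5.2

E[S] = Σ s·P(S=s)
 = 2·0.17 + 3·0.24 + 6·0.29 + 8·0.3
 = 0.34 + 0.72 + 1.74 + 2.4
 = 5.2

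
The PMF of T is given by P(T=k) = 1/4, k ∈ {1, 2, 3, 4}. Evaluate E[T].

E[T] = Σ t·P(T=t)
 = 1·1/4 + 2·1/4 + 3·1/4 + 4·1/4
 = 1/4 + 1/2 + 3/4 + 1
 = 5/2

2.5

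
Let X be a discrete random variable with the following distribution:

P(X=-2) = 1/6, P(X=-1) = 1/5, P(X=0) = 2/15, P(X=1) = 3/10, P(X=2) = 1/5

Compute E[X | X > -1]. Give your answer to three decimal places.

P(X > -1) = 2/15 + 3/10 + 1/5 = 19/30.
E[X | X > -1] = [0·2/15 + 1·3/10 + 2·1/5] / (19/30)
 = 7/10 / (19/30)
 = 21/19

1.105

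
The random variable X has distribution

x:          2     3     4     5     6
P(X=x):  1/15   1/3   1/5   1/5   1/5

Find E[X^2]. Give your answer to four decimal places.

18.6667

E[X^2] = Σ x^2·P(X=x)
 = 4·1/15 + 9·1/3 + 16·1/5 + 25·1/5 + 36·1/5
 = 4/15 + 3 + 16/5 + 5 + 36/5
 = 56/3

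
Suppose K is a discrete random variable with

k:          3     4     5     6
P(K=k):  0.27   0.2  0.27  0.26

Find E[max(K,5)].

5.26

E[max(K,5)] = Σ max(k,5)·P(K=k)
 = 5·0.27 + 5·0.2 + 5·0.27 + 6·0.26
 = 1.35 + 1 + 1.35 + 1.56
 = 5.26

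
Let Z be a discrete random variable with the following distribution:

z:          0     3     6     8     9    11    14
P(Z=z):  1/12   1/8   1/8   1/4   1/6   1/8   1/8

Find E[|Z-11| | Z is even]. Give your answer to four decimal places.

P(Z is even) = 1/12 + 1/8 + 1/4 + 1/8 = 7/12.
E[|Z-11| | Z is even] = [11·1/12 + 5·1/8 + 3·1/4 + 3·1/8] / (7/12)
 = 8/3 / (7/12)
 = 32/7

4.5714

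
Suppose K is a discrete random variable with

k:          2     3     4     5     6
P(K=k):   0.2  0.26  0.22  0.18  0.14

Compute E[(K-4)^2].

E[(K-4)^2] = Σ (k-4)^2·P(K=k)
 = 4·0.2 + 1·0.26 + 0·0.22 + 1·0.18 + 4·0.14
 = 0.8 + 0.26 + 0 + 0.18 + 0.56
 = 1.8

1.8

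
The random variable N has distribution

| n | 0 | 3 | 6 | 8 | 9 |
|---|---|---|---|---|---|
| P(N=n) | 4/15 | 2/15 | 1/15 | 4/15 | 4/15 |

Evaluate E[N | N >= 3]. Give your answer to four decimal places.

7.2727

P(N >= 3) = 2/15 + 1/15 + 4/15 + 4/15 = 11/15.
E[N | N >= 3] = [3·2/15 + 6·1/15 + 8·4/15 + 9·4/15] / (11/15)
 = 16/3 / (11/15)
 = 80/11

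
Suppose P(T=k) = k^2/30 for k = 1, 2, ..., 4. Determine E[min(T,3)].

2.8

E[min(T,3)] = Σ min(t,3)·P(T=t)
 = 1·1/30 + 2·2/15 + 3·3/10 + 3·8/15
 = 1/30 + 4/15 + 9/10 + 8/5
 = 14/5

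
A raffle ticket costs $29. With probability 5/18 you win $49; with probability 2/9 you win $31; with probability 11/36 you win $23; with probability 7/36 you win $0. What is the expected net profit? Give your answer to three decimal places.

-1.472

E[payout] = 49·5/18 + 31·2/9 + 23·11/36 + 0·7/36
 = 245/18 + 62/9 + 253/36 + 0
 = 991/36
Net = 991/36 - 29 = -53/36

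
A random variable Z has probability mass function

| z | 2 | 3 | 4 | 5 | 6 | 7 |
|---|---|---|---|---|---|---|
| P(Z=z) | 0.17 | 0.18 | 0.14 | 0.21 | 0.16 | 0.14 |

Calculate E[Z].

E[Z] = Σ z·P(Z=z)
 = 2·0.17 + 3·0.18 + 4·0.14 + 5·0.21 + 6·0.16 + 7·0.14
 = 0.34 + 0.54 + 0.56 + 1.05 + 0.96 + 0.98
 = 4.43

4.43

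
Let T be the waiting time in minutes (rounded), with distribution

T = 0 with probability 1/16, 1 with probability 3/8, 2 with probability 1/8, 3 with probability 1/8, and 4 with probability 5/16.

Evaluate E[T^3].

24.75

E[T^3] = Σ t^3·P(T=t)
 = 0·1/16 + 1·3/8 + 8·1/8 + 27·1/8 + 64·5/16
 = 0 + 3/8 + 1 + 27/8 + 20
 = 99/4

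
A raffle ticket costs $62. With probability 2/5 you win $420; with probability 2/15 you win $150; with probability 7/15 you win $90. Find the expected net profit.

168

E[payout] = 420·2/5 + 150·2/15 + 90·7/15
 = 168 + 20 + 42
 = 230
Net = 230 - 62 = 168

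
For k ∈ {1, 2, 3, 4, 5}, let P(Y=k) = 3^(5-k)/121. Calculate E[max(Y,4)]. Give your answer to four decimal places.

4.0083

E[max(Y,4)] = Σ max(y,4)·P(Y=y)
 = 4·81/121 + 4·27/121 + 4·9/121 + 4·3/121 + 5·1/121
 = 324/121 + 108/121 + 36/121 + 12/121 + 5/121
 = 485/121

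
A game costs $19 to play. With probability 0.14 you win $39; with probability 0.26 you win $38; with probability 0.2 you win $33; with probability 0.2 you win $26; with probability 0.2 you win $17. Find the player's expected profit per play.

11.54

E[payout] = 39·0.14 + 38·0.26 + 33·0.2 + 26·0.2 + 17·0.2
 = 5.46 + 9.88 + 6.6 + 5.2 + 3.4
 = 30.54
Net = 30.54 - 19 = 11.54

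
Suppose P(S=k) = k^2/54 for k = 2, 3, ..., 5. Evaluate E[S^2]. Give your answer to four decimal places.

18.1111

E[S^2] = Σ s^2·P(S=s)
 = 4·2/27 + 9·1/6 + 16·8/27 + 25·25/54
 = 8/27 + 3/2 + 128/27 + 625/54
 = 163/9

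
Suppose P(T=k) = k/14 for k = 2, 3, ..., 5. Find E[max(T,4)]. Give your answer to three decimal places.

4.357

E[max(T,4)] = Σ max(t,4)·P(T=t)
 = 4·1/7 + 4·3/14 + 4·2/7 + 5·5/14
 = 4/7 + 6/7 + 8/7 + 25/14
 = 61/14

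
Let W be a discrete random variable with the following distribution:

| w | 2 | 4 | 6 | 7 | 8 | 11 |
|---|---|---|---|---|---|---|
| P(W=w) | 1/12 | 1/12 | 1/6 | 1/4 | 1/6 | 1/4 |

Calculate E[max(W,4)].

7.5

E[max(W,4)] = Σ max(w,4)·P(W=w)
 = 4·1/12 + 4·1/12 + 6·1/6 + 7·1/4 + 8·1/6 + 11·1/4
 = 1/3 + 1/3 + 1 + 7/4 + 4/3 + 11/4
 = 15/2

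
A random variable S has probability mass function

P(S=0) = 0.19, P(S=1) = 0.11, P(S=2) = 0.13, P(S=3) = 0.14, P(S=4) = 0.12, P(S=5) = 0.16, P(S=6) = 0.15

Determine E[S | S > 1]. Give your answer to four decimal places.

4.0857

P(S > 1) = 0.13 + 0.14 + 0.12 + 0.16 + 0.15 = 0.7.
E[S | S > 1] = [2·0.13 + 3·0.14 + 4·0.12 + 5·0.16 + 6·0.15] / 0.7
 = 2.86 / 0.7
 = 143/35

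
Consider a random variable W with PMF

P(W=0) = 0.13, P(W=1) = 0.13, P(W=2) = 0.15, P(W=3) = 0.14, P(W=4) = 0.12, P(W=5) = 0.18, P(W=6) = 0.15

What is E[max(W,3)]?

E[max(W,3)] = Σ max(w,3)·P(W=w)
 = 3·0.13 + 3·0.13 + 3·0.15 + 3·0.14 + 4·0.12 + 5·0.18 + 6·0.15
 = 0.39 + 0.39 + 0.45 + 0.42 + 0.48 + 0.9 + 0.9
 = 3.93

3.93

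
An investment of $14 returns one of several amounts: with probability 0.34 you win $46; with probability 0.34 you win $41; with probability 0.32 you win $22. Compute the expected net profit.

E[payout] = 46·0.34 + 41·0.34 + 22·0.32
 = 15.64 + 13.94 + 7.04
 = 36.62
Net = 36.62 - 14 = 22.62

22.62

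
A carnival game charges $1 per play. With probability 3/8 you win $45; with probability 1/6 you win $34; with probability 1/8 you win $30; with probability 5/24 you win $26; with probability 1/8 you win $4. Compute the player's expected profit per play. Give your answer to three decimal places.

31.208

E[payout] = 45·3/8 + 34·1/6 + 30·1/8 + 26·5/24 + 4·1/8
 = 135/8 + 17/3 + 15/4 + 65/12 + 1/2
 = 773/24
Net = 773/24 - 1 = 749/24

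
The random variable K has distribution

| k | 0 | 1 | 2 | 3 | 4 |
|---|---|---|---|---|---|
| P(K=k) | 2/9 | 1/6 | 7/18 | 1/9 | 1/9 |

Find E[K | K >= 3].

3.5

P(K >= 3) = 1/9 + 1/9 = 2/9.
E[K | K >= 3] = [3·1/9 + 4·1/9] / (2/9)
 = 7/9 / (2/9)
 = 7/2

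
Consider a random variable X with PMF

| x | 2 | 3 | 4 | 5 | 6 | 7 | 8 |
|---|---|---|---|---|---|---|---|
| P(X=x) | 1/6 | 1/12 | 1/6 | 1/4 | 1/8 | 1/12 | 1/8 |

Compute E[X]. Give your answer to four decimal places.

E[X] = Σ x·P(X=x)
 = 2·1/6 + 3·1/12 + 4·1/6 + 5·1/4 + 6·1/8 + 7·1/12 + 8·1/8
 = 1/3 + 1/4 + 2/3 + 5/4 + 3/4 + 7/12 + 1
 = 29/6

4.8333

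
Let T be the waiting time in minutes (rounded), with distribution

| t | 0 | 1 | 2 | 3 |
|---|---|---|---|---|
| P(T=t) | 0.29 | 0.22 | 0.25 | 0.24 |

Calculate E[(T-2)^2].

E[(T-2)^2] = Σ (t-2)^2·P(T=t)
 = 4·0.29 + 1·0.22 + 0·0.25 + 1·0.24
 = 1.16 + 0.22 + 0 + 0.24
 = 1.62

1.62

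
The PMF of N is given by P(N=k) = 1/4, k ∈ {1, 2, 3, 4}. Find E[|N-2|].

1

E[|N-2|] = Σ |n-2|·P(N=n)
 = 1·1/4 + 0·1/4 + 1·1/4 + 2·1/4
 = 1/4 + 0 + 1/4 + 1/2
 = 1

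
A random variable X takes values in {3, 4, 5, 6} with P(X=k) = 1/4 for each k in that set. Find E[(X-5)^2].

1.5

E[(X-5)^2] = Σ (x-5)^2·P(X=x)
 = 4·1/4 + 1·1/4 + 0·1/4 + 1·1/4
 = 1 + 1/4 + 0 + 1/4
 = 3/2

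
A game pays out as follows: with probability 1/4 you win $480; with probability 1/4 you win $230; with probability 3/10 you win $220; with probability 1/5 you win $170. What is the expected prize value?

277.5

E[payout] = 480·1/4 + 230·1/4 + 220·3/10 + 170·1/5
 = 120 + 115/2 + 66 + 34
 = 555/2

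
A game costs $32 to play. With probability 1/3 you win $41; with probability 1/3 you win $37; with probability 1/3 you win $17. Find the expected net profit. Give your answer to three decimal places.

E[payout] = 41·1/3 + 37·1/3 + 17·1/3
 = 41/3 + 37/3 + 17/3
 = 95/3
Net = 95/3 - 32 = -1/3

-0.333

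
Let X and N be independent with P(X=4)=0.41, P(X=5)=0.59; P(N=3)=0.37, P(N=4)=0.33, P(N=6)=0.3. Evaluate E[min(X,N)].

E[min(X,N)] = Σ_x Σ_n min(x,n) · P(X=x)P(N=n)
 = 3·0.1517 + 4·0.1353 + 4·0.123 + 3·0.2183 + 4·0.1947 + 5·0.177
 = 0.4551 + 0.5412 + 0.492 + 0.6549 + 0.7788 + 0.885
 = 3.807

3.807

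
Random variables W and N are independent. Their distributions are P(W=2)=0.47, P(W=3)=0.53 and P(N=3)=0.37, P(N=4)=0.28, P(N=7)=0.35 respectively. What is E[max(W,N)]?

4.68

E[max(W,N)] = Σ_w Σ_n max(w,n) · P(W=w)P(N=n)
 = 3·0.1739 + 4·0.1316 + 7·0.1645 + 3·0.1961 + 4·0.1484 + 7·0.1855
 = 0.5217 + 0.5264 + 1.1515 + 0.5883 + 0.5936 + 1.2985
 = 4.68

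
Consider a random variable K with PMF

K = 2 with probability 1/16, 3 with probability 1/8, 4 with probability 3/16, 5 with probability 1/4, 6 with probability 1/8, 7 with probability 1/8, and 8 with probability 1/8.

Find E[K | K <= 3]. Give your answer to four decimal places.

2.6667

P(K <= 3) = 1/16 + 1/8 = 3/16.
E[K | K <= 3] = [2·1/16 + 3·1/8] / (3/16)
 = 1/2 / (3/16)
 = 8/3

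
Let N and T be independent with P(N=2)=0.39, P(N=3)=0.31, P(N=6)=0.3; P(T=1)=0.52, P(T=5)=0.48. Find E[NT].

E[NT] = Σ_n Σ_t nt · P(N=n)P(T=t)
 = 2·0.2028 + 10·0.1872 + 3·0.1612 + 15·0.1488 + 6·0.156 + 30·0.144
 = 0.4056 + 1.872 + 0.4836 + 2.232 + 0.936 + 4.32
 = 10.2492

10.2492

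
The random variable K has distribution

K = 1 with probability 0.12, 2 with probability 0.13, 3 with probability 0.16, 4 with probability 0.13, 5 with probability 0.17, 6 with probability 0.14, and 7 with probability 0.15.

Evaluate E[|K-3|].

1.86

E[|K-3|] = Σ |k-3|·P(K=k)
 = 2·0.12 + 1·0.13 + 0·0.16 + 1·0.13 + 2·0.17 + 3·0.14 + 4·0.15
 = 0.24 + 0.13 + 0 + 0.13 + 0.34 + 0.42 + 0.6
 = 1.86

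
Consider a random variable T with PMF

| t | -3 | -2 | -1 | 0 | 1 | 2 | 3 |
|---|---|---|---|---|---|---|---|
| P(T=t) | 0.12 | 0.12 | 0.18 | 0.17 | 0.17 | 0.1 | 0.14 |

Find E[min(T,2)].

E[min(T,2)] = Σ min(t,2)·P(T=t)
 = (-3)·0.12 + (-2)·0.12 + (-1)·0.18 + 0·0.17 + 1·0.17 + 2·0.1 + 2·0.14
 = (-0.36) + (-0.24) + (-0.18) + 0 + 0.17 + 0.2 + 0.28
 = -0.13

-0.13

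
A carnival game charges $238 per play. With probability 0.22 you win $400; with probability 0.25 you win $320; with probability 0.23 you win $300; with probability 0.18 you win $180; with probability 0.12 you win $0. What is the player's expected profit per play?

31.4

E[payout] = 400·0.22 + 320·0.25 + 300·0.23 + 180·0.18 + 0·0.12
 = 88 + 80 + 69 + 32.4 + 0
 = 269.4
Net = 269.4 - 238 = 31.4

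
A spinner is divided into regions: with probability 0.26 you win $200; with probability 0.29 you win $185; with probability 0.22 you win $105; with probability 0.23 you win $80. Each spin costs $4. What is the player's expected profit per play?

143.15

E[payout] = 200·0.26 + 185·0.29 + 105·0.22 + 80·0.23
 = 52 + 53.65 + 23.1 + 18.4
 = 147.15
Net = 147.15 - 4 = 143.15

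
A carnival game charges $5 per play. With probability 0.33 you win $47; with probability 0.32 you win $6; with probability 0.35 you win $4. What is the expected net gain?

E[payout] = 47·0.33 + 6·0.32 + 4·0.35
 = 15.51 + 1.92 + 1.4
 = 18.83
Net = 18.83 - 5 = 13.83

13.83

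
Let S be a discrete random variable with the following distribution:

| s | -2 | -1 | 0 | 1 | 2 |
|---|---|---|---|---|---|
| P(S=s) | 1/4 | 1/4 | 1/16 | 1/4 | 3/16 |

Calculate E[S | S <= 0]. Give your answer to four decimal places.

-1.3333

P(S <= 0) = 1/4 + 1/4 + 1/16 = 9/16.
E[S | S <= 0] = [(-2)·1/4 + (-1)·1/4 + 0·1/16] / (9/16)
 = -3/4 / (9/16)
 = -4/3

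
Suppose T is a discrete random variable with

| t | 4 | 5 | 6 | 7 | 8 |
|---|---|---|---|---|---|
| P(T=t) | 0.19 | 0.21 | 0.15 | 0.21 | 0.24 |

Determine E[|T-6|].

E[|T-6|] = Σ |t-6|·P(T=t)
 = 2·0.19 + 1·0.21 + 0·0.15 + 1·0.21 + 2·0.24
 = 0.38 + 0.21 + 0 + 0.21 + 0.48
 = 1.28

1.28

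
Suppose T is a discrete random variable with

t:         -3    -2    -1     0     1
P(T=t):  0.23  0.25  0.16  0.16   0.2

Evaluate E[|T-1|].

E[|T-1|] = Σ |t-1|·P(T=t)
 = 4·0.23 + 3·0.25 + 2·0.16 + 1·0.16 + 0·0.2
 = 0.92 + 0.75 + 0.32 + 0.16 + 0
 = 2.15

2.15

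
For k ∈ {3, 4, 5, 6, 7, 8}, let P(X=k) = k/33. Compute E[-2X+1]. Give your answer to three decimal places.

E[-2X+1] = Σ (-2x+1)·P(X=x)
 = (-5)·1/11 + (-7)·4/33 + (-9)·5/33 + (-11)·2/11 + (-13)·7/33 + (-15)·8/33
 = (-5/11) + (-28/33) + (-15/11) + (-2) + (-91/33) + (-40/11)
 = -365/33

-11.061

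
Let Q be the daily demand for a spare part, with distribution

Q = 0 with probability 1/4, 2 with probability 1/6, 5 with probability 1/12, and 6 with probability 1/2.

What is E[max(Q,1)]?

E[max(Q,1)] = Σ max(q,1)·P(Q=q)
 = 1·1/4 + 2·1/6 + 5·1/12 + 6·1/2
 = 1/4 + 1/3 + 5/12 + 3
 = 4

4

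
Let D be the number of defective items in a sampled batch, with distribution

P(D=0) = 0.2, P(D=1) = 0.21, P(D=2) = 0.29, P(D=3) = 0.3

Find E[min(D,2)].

E[min(D,2)] = Σ min(d,2)·P(D=d)
 = 0·0.2 + 1·0.21 + 2·0.29 + 2·0.3
 = 0 + 0.21 + 0.58 + 0.6
 = 1.39

1.39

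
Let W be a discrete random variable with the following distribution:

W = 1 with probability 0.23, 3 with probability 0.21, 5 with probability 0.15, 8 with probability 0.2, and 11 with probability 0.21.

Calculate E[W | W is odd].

4.9

P(W is odd) = 0.23 + 0.21 + 0.15 + 0.21 = 0.8.
E[W | W is odd] = [1·0.23 + 3·0.21 + 5·0.15 + 11·0.21] / 0.8
 = 3.92 / 0.8
 = 49/10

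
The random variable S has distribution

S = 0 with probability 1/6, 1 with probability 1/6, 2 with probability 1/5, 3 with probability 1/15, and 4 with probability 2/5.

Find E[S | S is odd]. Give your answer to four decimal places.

P(S is odd) = 1/6 + 1/15 = 7/30.
E[S | S is odd] = [1·1/6 + 3·1/15] / (7/30)
 = 11/30 / (7/30)
 = 11/7

1.5714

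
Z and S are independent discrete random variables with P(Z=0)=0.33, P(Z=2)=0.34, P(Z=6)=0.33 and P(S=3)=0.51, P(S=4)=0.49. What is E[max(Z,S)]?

E[max(Z,S)] = Σ_z Σ_s max(z,s) · P(Z=z)P(S=s)
 = 3·0.1683 + 4·0.1617 + 3·0.1734 + 4·0.1666 + 6·0.1683 + 6·0.1617
 = 0.5049 + 0.6468 + 0.5202 + 0.6664 + 1.0098 + 0.9702
 = 4.3183

4.3183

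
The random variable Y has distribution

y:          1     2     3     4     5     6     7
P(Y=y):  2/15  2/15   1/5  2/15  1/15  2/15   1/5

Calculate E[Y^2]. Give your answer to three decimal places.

E[Y^2] = Σ y^2·P(Y=y)
 = 1·2/15 + 4·2/15 + 9·1/5 + 16·2/15 + 25·1/15 + 36·2/15 + 49·1/5
 = 2/15 + 8/15 + 9/5 + 32/15 + 5/3 + 24/5 + 49/5
 = 313/15

20.867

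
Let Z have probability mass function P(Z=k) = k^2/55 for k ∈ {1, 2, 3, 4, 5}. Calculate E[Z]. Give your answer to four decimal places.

E[Z] = Σ z·P(Z=z)
 = 1·1/55 + 2·4/55 + 3·9/55 + 4·16/55 + 5·5/11
 = 1/55 + 8/55 + 27/55 + 64/55 + 25/11
 = 45/11

4.0909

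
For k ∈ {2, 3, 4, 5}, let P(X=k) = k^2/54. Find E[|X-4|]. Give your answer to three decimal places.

E[|X-4|] = Σ |x-4|·P(X=x)
 = 2·2/27 + 1·1/6 + 0·8/27 + 1·25/54
 = 4/27 + 1/6 + 0 + 25/54
 = 7/9

0.778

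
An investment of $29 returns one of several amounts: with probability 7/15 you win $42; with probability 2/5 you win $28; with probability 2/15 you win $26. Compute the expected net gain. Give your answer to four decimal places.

5.2667

E[payout] = 42·7/15 + 28·2/5 + 26·2/15
 = 98/5 + 56/5 + 52/15
 = 514/15
Net = 514/15 - 29 = 79/15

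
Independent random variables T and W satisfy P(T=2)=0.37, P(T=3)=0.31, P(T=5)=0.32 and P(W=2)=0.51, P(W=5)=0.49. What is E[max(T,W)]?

E[max(T,W)] = Σ_t Σ_w max(t,w) · P(T=t)P(W=w)
 = 2·0.1887 + 5·0.1813 + 3·0.1581 + 5·0.1519 + 5·0.1632 + 5·0.1568
 = 0.3774 + 0.9065 + 0.4743 + 0.7595 + 0.816 + 0.784
 = 4.1177

4.1177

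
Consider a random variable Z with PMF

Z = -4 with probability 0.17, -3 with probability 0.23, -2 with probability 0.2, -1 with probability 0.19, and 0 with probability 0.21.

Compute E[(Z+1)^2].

E[(Z+1)^2] = Σ (z+1)^2·P(Z=z)
 = 9·0.17 + 4·0.23 + 1·0.2 + 0·0.19 + 1·0.21
 = 1.53 + 0.92 + 0.2 + 0 + 0.21
 = 2.86

2.86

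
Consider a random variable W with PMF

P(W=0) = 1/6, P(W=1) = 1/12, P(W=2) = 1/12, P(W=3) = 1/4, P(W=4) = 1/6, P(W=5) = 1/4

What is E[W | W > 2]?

P(W > 2) = 1/4 + 1/6 + 1/4 = 2/3.
E[W | W > 2] = [3·1/4 + 4·1/6 + 5·1/4] / (2/3)
 = 8/3 / (2/3)
 = 4

4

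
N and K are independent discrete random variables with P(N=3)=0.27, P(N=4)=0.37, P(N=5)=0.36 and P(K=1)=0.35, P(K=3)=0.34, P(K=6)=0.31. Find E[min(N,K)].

E[min(N,K)] = Σ_n Σ_k min(n,k) · P(N=n)P(K=k)
 = 1·0.0945 + 3·0.0918 + 3·0.0837 + 1·0.1295 + 3·0.1258 + 4·0.1147 + 1·0.126 + 3·0.1224 + 5·0.1116
 = 0.0945 + 0.2754 + 0.2511 + 0.1295 + 0.3774 + 0.4588 + 0.126 + 0.3672 + 0.558
 = 2.6379

2.6379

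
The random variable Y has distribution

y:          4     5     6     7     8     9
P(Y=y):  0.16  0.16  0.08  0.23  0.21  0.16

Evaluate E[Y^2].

E[Y^2] = Σ y^2·P(Y=y)
 = 16·0.16 + 25·0.16 + 36·0.08 + 49·0.23 + 64·0.21 + 81·0.16
 = 2.56 + 4 + 2.88 + 11.27 + 13.44 + 12.96
 = 47.11

47.11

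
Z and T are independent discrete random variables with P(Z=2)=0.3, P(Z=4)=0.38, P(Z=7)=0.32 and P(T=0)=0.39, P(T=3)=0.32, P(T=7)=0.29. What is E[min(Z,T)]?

E[min(Z,T)] = Σ_z Σ_t min(z,t) · P(Z=z)P(T=t)
 = 0·0.117 + 2·0.096 + 2·0.087 + 0·0.1482 + 3·0.1216 + 4·0.1102 + 0·0.1248 + 3·0.1024 + 7·0.0928
 = 0 + 0.192 + 0.174 + 0 + 0.3648 + 0.4408 + 0 + 0.3072 + 0.6496
 = 2.1284

2.1284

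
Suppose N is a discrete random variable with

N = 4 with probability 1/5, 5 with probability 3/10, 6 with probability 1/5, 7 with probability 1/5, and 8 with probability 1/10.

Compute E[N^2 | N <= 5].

P(N <= 5) = 1/5 + 3/10 = 1/2.
E[N^2 | N <= 5] = [16·1/5 + 25·3/10] / (1/2)
 = 107/10 / (1/2)
 = 107/5

21.4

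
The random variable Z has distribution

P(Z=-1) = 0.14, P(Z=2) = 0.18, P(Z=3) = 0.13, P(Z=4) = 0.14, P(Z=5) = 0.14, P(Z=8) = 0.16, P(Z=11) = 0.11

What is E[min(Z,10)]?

E[min(Z,10)] = Σ min(z,10)·P(Z=z)
 = (-1)·0.14 + 2·0.18 + 3·0.13 + 4·0.14 + 5·0.14 + 8·0.16 + 10·0.11
 = (-0.14) + 0.36 + 0.39 + 0.56 + 0.7 + 1.28 + 1.1
 = 4.25

4.25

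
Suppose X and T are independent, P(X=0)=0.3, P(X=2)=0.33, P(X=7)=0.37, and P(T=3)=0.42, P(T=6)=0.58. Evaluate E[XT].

E[XT] = Σ_x Σ_t xt · P(X=x)P(T=t)
 = 0·0.126 + 0·0.174 + 6·0.1386 + 12·0.1914 + 21·0.1554 + 42·0.2146
 = 0 + 0 + 0.8316 + 2.2968 + 3.2634 + 9.0132
 = 15.405

15.405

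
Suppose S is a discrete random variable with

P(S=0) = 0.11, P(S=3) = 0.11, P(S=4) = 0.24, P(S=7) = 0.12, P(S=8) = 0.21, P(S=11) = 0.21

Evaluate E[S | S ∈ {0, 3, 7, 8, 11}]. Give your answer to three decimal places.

6.789

P(S ∈ {0, 3, 7, 8, 11}) = 0.11 + 0.11 + 0.12 + 0.21 + 0.21 = 0.76.
E[S | S ∈ {0, 3, 7, 8, 11}] = [0·0.11 + 3·0.11 + 7·0.12 + 8·0.21 + 11·0.21] / 0.76
 = 5.16 / 0.76
 = 129/19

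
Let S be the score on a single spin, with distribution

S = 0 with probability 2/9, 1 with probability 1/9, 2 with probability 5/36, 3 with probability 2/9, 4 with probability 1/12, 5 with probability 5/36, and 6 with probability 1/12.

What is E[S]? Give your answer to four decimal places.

2.5833

E[S] = Σ s·P(S=s)
 = 0·2/9 + 1·1/9 + 2·5/36 + 3·2/9 + 4·1/12 + 5·5/36 + 6·1/12
 = 0 + 1/9 + 5/18 + 2/3 + 1/3 + 25/36 + 1/2
 = 31/12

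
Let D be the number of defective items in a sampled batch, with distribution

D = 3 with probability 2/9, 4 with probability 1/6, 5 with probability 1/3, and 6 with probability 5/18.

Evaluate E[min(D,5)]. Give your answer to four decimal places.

E[min(D,5)] = Σ min(d,5)·P(D=d)
 = 3·2/9 + 4·1/6 + 5·1/3 + 5·5/18
 = 2/3 + 2/3 + 5/3 + 25/18
 = 79/18

4.3889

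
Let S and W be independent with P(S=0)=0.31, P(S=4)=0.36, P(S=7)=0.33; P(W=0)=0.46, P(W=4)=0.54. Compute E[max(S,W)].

E[max(S,W)] = Σ_s Σ_w max(s,w) · P(S=s)P(W=w)
 = 0·0.1426 + 4·0.1674 + 4·0.1656 + 4·0.1944 + 7·0.1518 + 7·0.1782
 = 0 + 0.6696 + 0.6624 + 0.7776 + 1.0626 + 1.2474
 = 4.4196

4.4196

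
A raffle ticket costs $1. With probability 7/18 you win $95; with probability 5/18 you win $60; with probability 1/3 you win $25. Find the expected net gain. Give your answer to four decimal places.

60.9444

E[payout] = 95·7/18 + 60·5/18 + 25·1/3
 = 665/18 + 50/3 + 25/3
 = 1115/18
Net = 1115/18 - 1 = 1097/18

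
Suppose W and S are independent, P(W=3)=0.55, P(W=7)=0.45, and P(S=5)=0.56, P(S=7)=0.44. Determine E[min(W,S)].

E[min(W,S)] = Σ_w Σ_s min(w,s) · P(W=w)P(S=s)
 = 3·0.308 + 3·0.242 + 5·0.252 + 7·0.198
 = 0.924 + 0.726 + 1.26 + 1.386
 = 4.296

4.296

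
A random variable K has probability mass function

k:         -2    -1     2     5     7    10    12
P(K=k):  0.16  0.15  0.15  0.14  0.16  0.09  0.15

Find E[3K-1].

12.05

E[3K-1] = Σ (3k-1)·P(K=k)
 = (-7)·0.16 + (-4)·0.15 + 5·0.15 + 14·0.14 + 20·0.16 + 29·0.09 + 35·0.15
 = (-1.12) + (-0.6) + 0.75 + 1.96 + 3.2 + 2.61 + 5.25
 = 12.05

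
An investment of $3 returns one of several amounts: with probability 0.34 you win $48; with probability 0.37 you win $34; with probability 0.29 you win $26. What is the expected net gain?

E[payout] = 48·0.34 + 34·0.37 + 26·0.29
 = 16.32 + 12.58 + 7.54
 = 36.44
Net = 36.44 - 3 = 33.44

33.44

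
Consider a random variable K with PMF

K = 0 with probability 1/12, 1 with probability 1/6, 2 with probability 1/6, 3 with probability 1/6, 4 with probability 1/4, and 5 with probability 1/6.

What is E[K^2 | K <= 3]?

4

P(K <= 3) = 1/12 + 1/6 + 1/6 + 1/6 = 7/12.
E[K^2 | K <= 3] = [0·1/12 + 1·1/6 + 4·1/6 + 9·1/6] / (7/12)
 = 7/3 / (7/12)
 = 4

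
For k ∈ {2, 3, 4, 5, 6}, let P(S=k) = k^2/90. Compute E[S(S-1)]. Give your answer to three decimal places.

E[S(S-1)] = Σ s(s-1)·P(S=s)
 = 2·2/45 + 6·1/10 + 12·8/45 + 20·5/18 + 30·2/5
 = 4/45 + 3/5 + 32/15 + 50/9 + 12
 = 917/45

20.378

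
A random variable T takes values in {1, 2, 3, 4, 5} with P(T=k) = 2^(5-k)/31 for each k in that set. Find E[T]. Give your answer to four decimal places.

E[T] = Σ t·P(T=t)
 = 1·16/31 + 2·8/31 + 3·4/31 + 4·2/31 + 5·1/31
 = 16/31 + 16/31 + 12/31 + 8/31 + 5/31
 = 57/31

1.8387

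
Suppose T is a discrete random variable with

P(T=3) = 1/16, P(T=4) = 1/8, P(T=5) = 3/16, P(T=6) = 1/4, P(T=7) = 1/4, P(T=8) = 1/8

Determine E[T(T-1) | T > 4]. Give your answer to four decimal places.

35.3846

P(T > 4) = 3/16 + 1/4 + 1/4 + 1/8 = 13/16.
E[T(T-1) | T > 4] = [20·3/16 + 30·1/4 + 42·1/4 + 56·1/8] / (13/16)
 = 115/4 / (13/16)
 = 460/13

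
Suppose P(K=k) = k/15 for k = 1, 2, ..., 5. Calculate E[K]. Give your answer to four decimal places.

3.6667

E[K] = Σ k·P(K=k)
 = 1·1/15 + 2·2/15 + 3·1/5 + 4·4/15 + 5·1/3
 = 1/15 + 4/15 + 3/5 + 16/15 + 5/3
 = 11/3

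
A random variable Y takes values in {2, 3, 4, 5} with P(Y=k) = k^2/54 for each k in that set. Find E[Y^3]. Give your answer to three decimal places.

E[Y^3] = Σ y^3·P(Y=y)
 = 8·2/27 + 27·1/6 + 64·8/27 + 125·25/54
 = 16/27 + 9/2 + 512/27 + 3125/54
 = 2212/27

81.926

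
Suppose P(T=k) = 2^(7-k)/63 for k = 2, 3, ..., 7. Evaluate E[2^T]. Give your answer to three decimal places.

E[2^T] = Σ 2^t·P(T=t)
 = 4·32/63 + 8·16/63 + 16·8/63 + 32·4/63 + 64·2/63 + 128·1/63
 = 128/63 + 128/63 + 128/63 + 128/63 + 128/63 + 128/63
 = 256/21

12.190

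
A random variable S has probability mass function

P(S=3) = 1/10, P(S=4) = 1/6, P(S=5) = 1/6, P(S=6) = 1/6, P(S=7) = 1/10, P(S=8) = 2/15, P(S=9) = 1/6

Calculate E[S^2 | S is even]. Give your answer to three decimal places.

36.857

P(S is even) = 1/6 + 1/6 + 2/15 = 7/15.
E[S^2 | S is even] = [16·1/6 + 36·1/6 + 64·2/15] / (7/15)
 = 86/5 / (7/15)
 = 258/7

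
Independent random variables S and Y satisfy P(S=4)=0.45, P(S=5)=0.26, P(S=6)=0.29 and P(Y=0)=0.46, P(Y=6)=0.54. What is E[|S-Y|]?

E[|S-Y|] = Σ_s Σ_y |s-y| · P(S=s)P(Y=y)
 = 4·0.207 + 2·0.243 + 5·0.1196 + 1·0.1404 + 6·0.1334 + 0·0.1566
 = 0.828 + 0.486 + 0.598 + 0.1404 + 0.8004 + 0
 = 2.8528

2.8528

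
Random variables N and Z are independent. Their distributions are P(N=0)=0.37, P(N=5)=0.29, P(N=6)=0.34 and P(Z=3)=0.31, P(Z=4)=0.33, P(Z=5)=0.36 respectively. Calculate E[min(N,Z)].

E[min(N,Z)] = Σ_n Σ_z min(n,z) · P(N=n)P(Z=z)
 = 0·0.1147 + 0·0.1221 + 0·0.1332 + 3·0.0899 + 4·0.0957 + 5·0.1044 + 3·0.1054 + 4·0.1122 + 5·0.1224
 = 0 + 0 + 0 + 0.2697 + 0.3828 + 0.522 + 0.3162 + 0.4488 + 0.612
 = 2.5515

2.5515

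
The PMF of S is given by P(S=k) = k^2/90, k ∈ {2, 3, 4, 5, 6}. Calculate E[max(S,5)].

E[max(S,5)] = Σ max(s,5)·P(S=s)
 = 5·2/45 + 5·1/10 + 5·8/45 + 5·5/18 + 6·2/5
 = 2/9 + 1/2 + 8/9 + 25/18 + 12/5
 = 27/5

5.4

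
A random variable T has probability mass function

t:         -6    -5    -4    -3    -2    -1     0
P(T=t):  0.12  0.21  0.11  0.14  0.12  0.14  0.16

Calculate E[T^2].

E[T^2] = Σ t^2·P(T=t)
 = 36·0.12 + 25·0.21 + 16·0.11 + 9·0.14 + 4·0.12 + 1·0.14 + 0·0.16
 = 4.32 + 5.25 + 1.76 + 1.26 + 0.48 + 0.14 + 0
 = 13.21

13.21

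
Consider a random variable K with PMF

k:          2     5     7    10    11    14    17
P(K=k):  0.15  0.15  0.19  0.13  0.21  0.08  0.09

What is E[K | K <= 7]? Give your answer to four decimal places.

P(K <= 7) = 0.15 + 0.15 + 0.19 = 0.49.
E[K | K <= 7] = [2·0.15 + 5·0.15 + 7·0.19] / 0.49
 = 2.38 / 0.49
 = 34/7

4.8571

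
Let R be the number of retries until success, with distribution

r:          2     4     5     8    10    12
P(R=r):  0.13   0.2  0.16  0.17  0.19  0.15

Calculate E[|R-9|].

3.36

E[|R-9|] = Σ |r-9|·P(R=r)
 = 7·0.13 + 5·0.2 + 4·0.16 + 1·0.17 + 1·0.19 + 3·0.15
 = 0.91 + 1 + 0.64 + 0.17 + 0.19 + 0.45
 = 3.36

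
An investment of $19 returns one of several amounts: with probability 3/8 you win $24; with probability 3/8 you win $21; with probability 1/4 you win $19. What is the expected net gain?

E[payout] = 24·3/8 + 21·3/8 + 19·1/4
 = 9 + 63/8 + 19/4
 = 173/8
Net = 173/8 - 19 = 21/8

2.625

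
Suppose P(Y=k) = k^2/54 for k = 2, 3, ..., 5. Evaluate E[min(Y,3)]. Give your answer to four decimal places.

E[min(Y,3)] = Σ min(y,3)·P(Y=y)
 = 2·2/27 + 3·1/6 + 3·8/27 + 3·25/54
 = 4/27 + 1/2 + 8/9 + 25/18
 = 79/27

2.9259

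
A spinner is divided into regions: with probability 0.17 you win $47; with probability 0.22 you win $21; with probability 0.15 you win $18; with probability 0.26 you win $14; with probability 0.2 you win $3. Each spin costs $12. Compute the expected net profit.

7.55

E[payout] = 47·0.17 + 21·0.22 + 18·0.15 + 14·0.26 + 3·0.2
 = 7.99 + 4.62 + 2.7 + 3.64 + 0.6
 = 19.55
Net = 19.55 - 12 = 7.55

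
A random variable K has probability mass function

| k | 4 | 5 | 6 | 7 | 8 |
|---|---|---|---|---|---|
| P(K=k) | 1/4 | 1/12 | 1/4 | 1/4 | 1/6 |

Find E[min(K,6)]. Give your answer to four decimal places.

5.4167

E[min(K,6)] = Σ min(k,6)·P(K=k)
 = 4·1/4 + 5·1/12 + 6·1/4 + 6·1/4 + 6·1/6
 = 1 + 5/12 + 3/2 + 3/2 + 1
 = 65/12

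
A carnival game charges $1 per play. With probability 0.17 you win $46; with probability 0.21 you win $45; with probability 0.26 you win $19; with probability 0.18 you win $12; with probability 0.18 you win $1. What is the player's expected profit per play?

23.55

E[payout] = 46·0.17 + 45·0.21 + 19·0.26 + 12·0.18 + 1·0.18
 = 7.82 + 9.45 + 4.94 + 2.16 + 0.18
 = 24.55
Net = 24.55 - 1 = 23.55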